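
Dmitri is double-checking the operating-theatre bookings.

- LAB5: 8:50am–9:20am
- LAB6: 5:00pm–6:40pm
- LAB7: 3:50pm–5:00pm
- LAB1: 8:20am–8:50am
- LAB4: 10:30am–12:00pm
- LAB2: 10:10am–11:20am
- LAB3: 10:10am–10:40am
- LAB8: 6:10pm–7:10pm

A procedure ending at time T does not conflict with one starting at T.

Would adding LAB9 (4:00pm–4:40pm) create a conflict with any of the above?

LAB1: ends 8:50am at or before LAB9 starts 4:00pm → clear.
LAB5: ends 9:20am at or before LAB9 starts 4:00pm → clear.
LAB2: ends 11:20am at or before LAB9 starts 4:00pm → clear.
LAB3: ends 10:40am at or before LAB9 starts 4:00pm → clear.
LAB4: ends 12:00pm at or before LAB9 starts 4:00pm → clear.
LAB7: starts 3:50pm before LAB9 ends 4:40pm, and ends 5:00pm after LAB9 starts 4:00pm → overlap.
LAB6: starts 5:00pm at or after LAB9 ends 4:40pm → clear.
LAB8: starts 6:10pm at or after LAB9 ends 4:40pm → clear.
LAB9 overlaps LAB7.

Yes — it overlaps LAB7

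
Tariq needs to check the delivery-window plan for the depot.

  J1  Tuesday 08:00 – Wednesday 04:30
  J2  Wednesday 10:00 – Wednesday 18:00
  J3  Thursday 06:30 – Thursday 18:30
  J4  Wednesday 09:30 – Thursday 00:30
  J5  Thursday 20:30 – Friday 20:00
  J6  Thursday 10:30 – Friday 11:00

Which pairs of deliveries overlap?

Sorted by start: J1, J4, J2, J3, J6, J5.
J4 starts after J1 ends — done with J1.
J2 starts before J4 ends → J4 and J2 overlap.
J3 starts after J4 ends — done with J4.
J3 starts after J2 ends — done with J2.
J6 starts before J3 ends → J3 and J6 overlap.
J5 starts after J3 ends.
J5 starts before J6 ends → J6 and J5 overlap.

J2 & J4, J3 & J6, J5 & J6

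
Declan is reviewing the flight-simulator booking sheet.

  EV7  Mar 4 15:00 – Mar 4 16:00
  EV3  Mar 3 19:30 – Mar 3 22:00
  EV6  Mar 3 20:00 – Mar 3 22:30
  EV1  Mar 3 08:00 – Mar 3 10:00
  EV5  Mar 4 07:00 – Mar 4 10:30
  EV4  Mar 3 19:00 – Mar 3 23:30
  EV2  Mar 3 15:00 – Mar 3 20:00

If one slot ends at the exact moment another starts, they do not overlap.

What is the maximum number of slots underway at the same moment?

3

Sweep the timeline, counting +1 at each start and −1 at each end (ends before starts at a tie):
Mar 3 08:00 start EV1 → 1
Mar 3 10:00 end EV1 → 0
Mar 3 15:00 start EV2 → 1
Mar 3 19:00 start EV4 → 2
Mar 3 19:30 start EV3 → 3
Mar 3 20:00 end EV2 → 2
Mar 3 20:00 start EV6 → 3
Mar 3 22:00 end EV3 → 2
Mar 3 22:30 end EV6 → 1
Mar 3 23:30 end EV4 → 0
Mar 4 07:00 start EV5 → 1
Mar 4 10:30 end EV5 → 0
Mar 4 15:00 start EV7 → 1
Mar 4 16:00 end EV7 → 0
Peak is 3, at Mar 3 19:30 (EV2, EV3, EV4).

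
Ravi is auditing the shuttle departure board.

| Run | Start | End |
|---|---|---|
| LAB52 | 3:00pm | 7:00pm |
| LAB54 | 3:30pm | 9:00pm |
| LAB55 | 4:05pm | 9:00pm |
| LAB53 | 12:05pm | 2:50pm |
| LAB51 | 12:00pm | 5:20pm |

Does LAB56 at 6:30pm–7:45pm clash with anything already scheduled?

Yes — it overlaps LAB52, LAB54, LAB55

LAB51: ends 5:20pm at or before LAB56 starts 6:30pm → clear.
LAB53: ends 2:50pm at or before LAB56 starts 6:30pm → clear.
LAB52: starts 3:00pm before LAB56 ends 7:45pm, and ends 7:00pm after LAB56 starts 6:30pm → overlap.
LAB54: starts 3:30pm before LAB56 ends 7:45pm, and ends 9:00pm after LAB56 starts 6:30pm → overlap.
LAB55: starts 4:05pm before LAB56 ends 7:45pm, and ends 9:00pm after LAB56 starts 6:30pm → overlap.
LAB56 overlaps LAB52, LAB54, LAB55.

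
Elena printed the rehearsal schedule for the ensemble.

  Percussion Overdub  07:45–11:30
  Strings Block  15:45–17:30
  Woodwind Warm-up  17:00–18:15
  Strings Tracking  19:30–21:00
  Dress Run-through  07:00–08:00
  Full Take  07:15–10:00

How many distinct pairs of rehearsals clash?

Sorted by start: Dress Run-through, Full Take, Percussion Overdub, Strings Block, Woodwind Warm-up, Strings Tracking.
Full Take starts before Dress Run-through ends → Dress Run-through and Full Take overlap.
Percussion Overdub starts before Dress Run-through ends → Dress Run-through and Percussion Overdub overlap.
Strings Block starts after Dress Run-through ends, so Dress Run-through has no further overlaps.
Percussion Overdub starts before Full Take ends → Full Take and Percussion Overdub overlap.
Strings Block starts after Full Take ends, so Full Take has no further overlaps.
Strings Block starts after Percussion Overdub ends, so Percussion Overdub has no further overlaps.
Woodwind Warm-up starts before Strings Block ends → Strings Block and Woodwind Warm-up overlap.
Strings Tracking starts after Strings Block ends.
Strings Tracking starts after Woodwind Warm-up ends.
Overlapping pairs: Dress Run-through & Full Take, Dress Run-through & Percussion Overdub, Full Take & Percussion Overdub, Strings Block & Woodwind Warm-up — 4 in total.

4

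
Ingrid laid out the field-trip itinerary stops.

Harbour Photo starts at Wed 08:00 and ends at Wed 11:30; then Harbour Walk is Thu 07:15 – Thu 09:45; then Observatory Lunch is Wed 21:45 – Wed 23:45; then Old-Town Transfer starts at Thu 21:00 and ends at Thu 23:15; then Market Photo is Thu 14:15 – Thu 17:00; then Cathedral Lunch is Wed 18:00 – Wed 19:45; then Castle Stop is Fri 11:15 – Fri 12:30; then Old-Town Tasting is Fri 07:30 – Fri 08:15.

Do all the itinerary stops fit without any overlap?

Yes

Sorted by start: Harbour Photo, Cathedral Lunch, Observatory Lunch, Harbour Walk, Market Photo, Old-Town Transfer, Old-Town Tasting, Castle Stop.
Cathedral Lunch starts after Harbour Photo ends, so Harbour Photo has no further overlaps.
Observatory Lunch starts after Cathedral Lunch ends, so Cathedral Lunch has no further overlaps.
Harbour Walk starts after Observatory Lunch ends, so Observatory Lunch has no further overlaps.
Market Photo starts after Harbour Walk ends, so Harbour Walk has no further overlaps.
Old-Town Transfer starts after Market Photo ends, so Market Photo has no further overlaps.
Old-Town Tasting starts after Old-Town Transfer ends, so Old-Town Transfer has no further overlaps.
Castle Stop starts after Old-Town Tasting ends.
Every pair is clear; the schedule has no overlaps.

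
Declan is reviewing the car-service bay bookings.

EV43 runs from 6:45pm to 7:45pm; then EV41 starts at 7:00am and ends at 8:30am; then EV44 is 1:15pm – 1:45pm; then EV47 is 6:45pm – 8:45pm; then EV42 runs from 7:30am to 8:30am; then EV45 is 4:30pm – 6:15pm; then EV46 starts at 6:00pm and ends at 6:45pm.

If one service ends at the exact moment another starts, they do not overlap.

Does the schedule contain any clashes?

Yes

Sorted by start: EV41, EV42, EV44, EV45, EV46, EV43, EV47.
EV42 starts before EV41 ends → EV41 and EV42 overlap.
That's a conflict, so the schedule is not conflict-free.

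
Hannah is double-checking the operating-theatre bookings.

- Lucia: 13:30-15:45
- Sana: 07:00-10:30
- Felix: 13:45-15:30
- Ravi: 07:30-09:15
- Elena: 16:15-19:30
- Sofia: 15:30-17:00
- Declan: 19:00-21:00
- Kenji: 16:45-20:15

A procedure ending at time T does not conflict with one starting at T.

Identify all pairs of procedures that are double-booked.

Declan & Elena, Declan & Kenji, Elena & Kenji, Elena & Sofia, Felix & Lucia, Kenji & Sofia, Lucia & Sofia, Ravi & Sana

Sorted by start: Sana, Ravi, Lucia, Felix, Sofia, Elena, Kenji, Declan.
Ravi starts before Sana ends → Sana and Ravi overlap.
Lucia starts after Sana ends; Sana is clear from here.
Lucia starts after Ravi ends; Ravi is clear from here.
Felix starts before Lucia ends → Lucia and Felix overlap.
Sofia starts before Lucia ends → Lucia and Sofia overlap.
Elena starts after Lucia ends; Lucia is clear from here.
Sofia starts exactly when Felix ends (back-to-back, no overlap); Felix is clear from here.
Elena starts before Sofia ends → Sofia and Elena overlap.
Kenji starts before Sofia ends → Sofia and Kenji overlap.
Declan starts after Sofia ends.
Kenji starts before Elena ends → Elena and Kenji overlap.
Declan starts before Elena ends → Elena and Declan overlap.
Declan starts before Kenji ends → Kenji and Declan overlap.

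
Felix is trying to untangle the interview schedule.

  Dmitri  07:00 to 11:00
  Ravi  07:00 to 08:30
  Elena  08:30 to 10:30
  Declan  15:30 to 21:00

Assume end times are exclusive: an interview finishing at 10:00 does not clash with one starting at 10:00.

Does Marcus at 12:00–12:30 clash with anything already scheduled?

Dmitri: ends 11:00 at or before Marcus starts 12:00 → clear.
Ravi: ends 08:30 at or before Marcus starts 12:00 → clear.
Elena: ends 10:30 at or before Marcus starts 12:00 → clear.
Declan: starts 15:30 at or after Marcus ends 12:30 → clear.

No — it doesn't clash with anything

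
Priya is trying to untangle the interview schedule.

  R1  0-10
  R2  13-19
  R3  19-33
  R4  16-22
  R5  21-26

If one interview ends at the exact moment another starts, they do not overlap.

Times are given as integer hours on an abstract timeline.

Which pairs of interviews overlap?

Two intervals overlap when each starts before the other ends.
Sorted by start: R1, R2, R4, R3, R5.
R2 starts after R1 ends, so R1 has no further overlaps.
R4 starts before R2 ends → R2 and R4 overlap.
R3 starts exactly when R2 ends (back-to-back, no overlap), so R2 has no further overlaps.
R3 starts before R4 ends → R4 and R3 overlap.
R5 starts before R4 ends → R4 and R5 overlap.
R5 starts before R3 ends → R3 and R5 overlap.

R2 & R4, R3 & R4, R3 & R5, R4 & R5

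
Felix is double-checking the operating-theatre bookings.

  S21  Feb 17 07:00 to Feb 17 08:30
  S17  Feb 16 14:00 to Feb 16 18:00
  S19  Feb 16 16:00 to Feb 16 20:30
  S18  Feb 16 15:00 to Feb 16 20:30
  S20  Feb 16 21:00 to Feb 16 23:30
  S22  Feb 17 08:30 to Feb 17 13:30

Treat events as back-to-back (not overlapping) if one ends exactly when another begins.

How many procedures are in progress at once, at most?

Walk through starts and ends in time order (an end at T is processed before a start at T):
Feb 16 14:00 start S17 → 1
Feb 16 15:00 start S18 → 2
Feb 16 16:00 start S19 → 3
Feb 16 18:00 end S17 → 2
Feb 16 20:30 end S18 → 1
Feb 16 20:30 end S19 → 0
Feb 16 21:00 start S20 → 1
Feb 16 23:30 end S20 → 0
Feb 17 07:00 start S21 → 1
Feb 17 08:30 end S21 → 0
Feb 17 08:30 start S22 → 1
Feb 17 13:30 end S22 → 0
Peak is 3, at Feb 16 16:00 (S17, S18, S19).

3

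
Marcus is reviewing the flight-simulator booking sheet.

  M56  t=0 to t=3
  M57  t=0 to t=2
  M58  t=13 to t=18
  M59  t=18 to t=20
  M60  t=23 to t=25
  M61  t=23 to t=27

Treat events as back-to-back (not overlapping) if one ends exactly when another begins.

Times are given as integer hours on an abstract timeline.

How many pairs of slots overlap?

Sorted by start: M56, M57, M58, M59, M60, M61.
M57 starts before M56 ends → M56 and M57 overlap.
M58 starts after M56 ends — done with M56.
M58 starts after M57 ends — done with M57.
M59 starts exactly when M58 ends (back-to-back, no overlap) — done with M58.
M60 starts after M59 ends — done with M59.
M61 starts before M60 ends → M60 and M61 overlap.
Overlapping pairs: M56 & M57, M60 & M61 — 2 in total.

2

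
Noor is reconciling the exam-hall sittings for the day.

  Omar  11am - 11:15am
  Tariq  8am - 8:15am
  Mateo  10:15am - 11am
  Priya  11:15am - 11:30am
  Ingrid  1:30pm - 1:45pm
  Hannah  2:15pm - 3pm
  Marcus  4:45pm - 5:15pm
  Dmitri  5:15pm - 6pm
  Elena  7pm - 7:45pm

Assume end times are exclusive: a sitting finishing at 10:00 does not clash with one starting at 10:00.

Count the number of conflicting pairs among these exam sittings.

0

Sorted by start: Tariq, Mateo, Omar, Priya, Ingrid, Hannah, Marcus, Dmitri, Elena.
Mateo starts after Tariq ends, so nothing later overlaps Tariq either.
Omar starts exactly when Mateo ends (back-to-back, no overlap), so nothing later overlaps Mateo either.
Priya starts exactly when Omar ends (back-to-back, no overlap), so nothing later overlaps Omar either.
Ingrid starts after Priya ends, so nothing later overlaps Priya either.
Hannah starts after Ingrid ends, so nothing later overlaps Ingrid either.
Marcus starts after Hannah ends, so nothing later overlaps Hannah either.
Dmitri starts exactly when Marcus ends (back-to-back, no overlap), so nothing later overlaps Marcus either.
Elena starts after Dmitri ends.
No pair overlaps.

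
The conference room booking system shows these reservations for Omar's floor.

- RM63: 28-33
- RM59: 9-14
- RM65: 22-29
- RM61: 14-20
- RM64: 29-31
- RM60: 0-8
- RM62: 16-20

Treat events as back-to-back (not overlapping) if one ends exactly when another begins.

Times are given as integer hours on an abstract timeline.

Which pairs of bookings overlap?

Sorted by start: RM60, RM59, RM61, RM62, RM65, RM63, RM64.
RM59 starts after RM60 ends — done with RM60.
RM61 starts exactly when RM59 ends (back-to-back, no overlap) — done with RM59.
RM62 starts before RM61 ends → RM61 and RM62 overlap.
RM65 starts after RM61 ends — done with RM61.
RM65 starts after RM62 ends — done with RM62.
RM63 starts before RM65 ends → RM65 and RM63 overlap.
RM64 starts exactly when RM65 ends (back-to-back, no overlap).
RM64 starts before RM63 ends → RM63 and RM64 overlap.

RM61 & RM62, RM63 & RM64, RM63 & RM65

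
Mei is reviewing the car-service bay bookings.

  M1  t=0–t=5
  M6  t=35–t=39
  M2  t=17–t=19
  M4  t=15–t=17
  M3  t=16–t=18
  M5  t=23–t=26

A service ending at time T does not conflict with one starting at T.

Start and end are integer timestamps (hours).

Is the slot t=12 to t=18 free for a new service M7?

No — it overlaps M2, M3, M4

M1: ends t=5 at or before M7 starts t=12 → clear.
M4: starts t=15 before M7 ends t=18, and ends t=17 after M7 starts t=12 → overlap.
M3: starts t=16 before M7 ends t=18, and ends t=18 after M7 starts t=12 → overlap.
M2: starts t=17 before M7 ends t=18, and ends t=19 after M7 starts t=12 → overlap.
M5: starts t=23 at or after M7 ends t=18 → clear.
M6: starts t=35 at or after M7 ends t=18 → clear.
M7 overlaps M2, M3, M4.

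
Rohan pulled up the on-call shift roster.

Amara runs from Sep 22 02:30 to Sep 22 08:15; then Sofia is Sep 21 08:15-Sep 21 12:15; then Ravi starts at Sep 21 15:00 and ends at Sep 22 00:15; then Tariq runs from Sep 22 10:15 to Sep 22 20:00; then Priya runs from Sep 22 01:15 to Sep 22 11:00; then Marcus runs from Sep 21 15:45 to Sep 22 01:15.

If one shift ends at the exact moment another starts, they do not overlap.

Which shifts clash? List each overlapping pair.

Amara & Priya, Marcus & Ravi, Priya & Tariq

Sorted by start: Sofia, Ravi, Marcus, Priya, Amara, Tariq.
Ravi starts after Sofia ends — done with Sofia.
Marcus starts before Ravi ends → Ravi and Marcus overlap.
Priya starts after Ravi ends — done with Ravi.
Priya starts exactly when Marcus ends (back-to-back, no overlap) — done with Marcus.
Amara starts before Priya ends → Priya and Amara overlap.
Tariq starts before Priya ends → Priya and Tariq overlap.
Tariq starts after Amara ends.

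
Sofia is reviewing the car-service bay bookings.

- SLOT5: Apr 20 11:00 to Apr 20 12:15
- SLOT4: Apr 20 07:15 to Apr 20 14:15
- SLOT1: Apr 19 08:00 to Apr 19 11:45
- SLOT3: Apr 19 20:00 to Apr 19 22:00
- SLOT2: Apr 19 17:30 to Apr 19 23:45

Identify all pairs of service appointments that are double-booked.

Sorted by start: SLOT1, SLOT2, SLOT3, SLOT4, SLOT5.
SLOT2 starts after SLOT1 ends, so SLOT1 has no further overlaps.
SLOT3 starts before SLOT2 ends → SLOT2 and SLOT3 overlap.
SLOT4 starts after SLOT2 ends, so SLOT2 has no further overlaps.
SLOT4 starts after SLOT3 ends, so SLOT3 has no further overlaps.
SLOT5 starts before SLOT4 ends → SLOT4 and SLOT5 overlap.

SLOT2 & SLOT3, SLOT4 & SLOT5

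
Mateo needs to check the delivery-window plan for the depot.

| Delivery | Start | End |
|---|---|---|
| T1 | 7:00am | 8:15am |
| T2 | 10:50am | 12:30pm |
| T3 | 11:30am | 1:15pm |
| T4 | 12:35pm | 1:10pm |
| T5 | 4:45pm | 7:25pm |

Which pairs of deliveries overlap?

Two intervals overlap when each starts before the other ends.
Sorted by start: T1, T2, T3, T4, T5.
T2 starts after T1 ends; T1 is clear from here.
T3 starts before T2 ends → T2 and T3 overlap.
T4 starts after T2 ends; T2 is clear from here.
T4 starts before T3 ends → T3 and T4 overlap.
T5 starts after T3 ends.
T5 starts after T4 ends.

T2 & T3, T3 & T4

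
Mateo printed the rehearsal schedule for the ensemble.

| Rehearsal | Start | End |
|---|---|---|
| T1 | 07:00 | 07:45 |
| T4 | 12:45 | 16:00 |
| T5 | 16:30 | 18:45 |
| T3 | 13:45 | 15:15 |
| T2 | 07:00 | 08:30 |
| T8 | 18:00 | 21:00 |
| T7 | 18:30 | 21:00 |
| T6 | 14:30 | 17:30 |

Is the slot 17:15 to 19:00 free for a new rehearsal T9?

T1: ends 07:45 at or before T9 starts 17:15 → clear.
T2: ends 08:30 at or before T9 starts 17:15 → clear.
T4: ends 16:00 at or before T9 starts 17:15 → clear.
T3: ends 15:15 at or before T9 starts 17:15 → clear.
T6: starts 14:30 before T9 ends 19:00, and ends 17:30 after T9 starts 17:15 → overlap.
T5: starts 16:30 before T9 ends 19:00, and ends 18:45 after T9 starts 17:15 → overlap.
T8: starts 18:00 before T9 ends 19:00, and ends 21:00 after T9 starts 17:15 → overlap.
T7: starts 18:30 before T9 ends 19:00, and ends 21:00 after T9 starts 17:15 → overlap.
T9 overlaps T5, T6, T7, T8.

No — it overlaps T5, T6, T7, T8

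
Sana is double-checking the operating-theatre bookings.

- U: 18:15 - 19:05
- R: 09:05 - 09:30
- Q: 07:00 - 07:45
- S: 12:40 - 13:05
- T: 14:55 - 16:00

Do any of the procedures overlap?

No

Sorted by start: Q, R, S, T, U.
R starts after Q ends, so Q has no further overlaps.
S starts after R ends, so R has no further overlaps.
T starts after S ends, so S has no further overlaps.
U starts after T ends.
Every pair is clear; the schedule has no overlaps.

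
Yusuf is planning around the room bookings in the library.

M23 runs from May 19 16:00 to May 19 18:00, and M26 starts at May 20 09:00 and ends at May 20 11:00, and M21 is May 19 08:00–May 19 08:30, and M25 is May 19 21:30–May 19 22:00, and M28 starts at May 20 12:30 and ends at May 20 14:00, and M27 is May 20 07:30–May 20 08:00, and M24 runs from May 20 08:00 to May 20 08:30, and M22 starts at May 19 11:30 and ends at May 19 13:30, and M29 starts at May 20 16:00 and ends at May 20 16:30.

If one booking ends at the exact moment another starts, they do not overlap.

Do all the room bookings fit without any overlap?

Sorted by start: M21, M22, M23, M25, M27, M24, M26, M28, M29.
M22 starts after M21 ends, so M21 has no further overlaps.
M23 starts after M22 ends, so M22 has no further overlaps.
M25 starts after M23 ends, so M23 has no further overlaps.
M27 starts after M25 ends, so M25 has no further overlaps.
M24 starts exactly when M27 ends (back-to-back, no overlap), so M27 has no further overlaps.
M26 starts after M24 ends, so M24 has no further overlaps.
M28 starts after M26 ends, so M26 has no further overlaps.
M29 starts after M28 ends.
Every pair is clear; the schedule has no overlaps.

Yes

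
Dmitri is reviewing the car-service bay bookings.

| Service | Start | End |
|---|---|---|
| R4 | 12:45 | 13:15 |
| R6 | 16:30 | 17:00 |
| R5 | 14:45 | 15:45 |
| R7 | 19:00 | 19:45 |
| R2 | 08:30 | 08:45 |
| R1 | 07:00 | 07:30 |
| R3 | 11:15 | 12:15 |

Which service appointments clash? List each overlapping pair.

Sorted by start: R1, R2, R3, R4, R5, R6, R7.
R2 starts after R1 ends — done with R1.
R3 starts after R2 ends — done with R2.
R4 starts after R3 ends — done with R3.
R5 starts after R4 ends — done with R4.
R6 starts after R5 ends — done with R5.
R7 starts after R6 ends.

no conflicts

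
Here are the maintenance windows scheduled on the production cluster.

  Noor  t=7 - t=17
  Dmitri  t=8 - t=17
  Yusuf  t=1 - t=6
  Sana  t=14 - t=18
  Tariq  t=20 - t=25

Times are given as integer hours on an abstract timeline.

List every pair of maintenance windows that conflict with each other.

Sorted by start: Yusuf, Noor, Dmitri, Sana, Tariq.
Noor starts after Yusuf ends; Yusuf is clear from here.
Dmitri starts before Noor ends → Noor and Dmitri overlap.
Sana starts before Noor ends → Noor and Sana overlap.
Tariq starts after Noor ends.
Sana starts before Dmitri ends → Dmitri and Sana overlap.
Tariq starts after Dmitri ends.
Tariq starts after Sana ends.

Dmitri & Noor, Dmitri & Sana, Noor & Sana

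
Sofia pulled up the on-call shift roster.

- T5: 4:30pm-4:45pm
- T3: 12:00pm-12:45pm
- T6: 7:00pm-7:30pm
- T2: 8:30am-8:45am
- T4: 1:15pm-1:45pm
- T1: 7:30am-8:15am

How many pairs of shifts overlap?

Check each pair: they overlap iff neither finishes before the other starts.
Sorted by start: T1, T2, T3, T4, T5, T6.
T2 starts after T1 ends, so nothing later overlaps T1 either.
T3 starts after T2 ends, so nothing later overlaps T2 either.
T4 starts after T3 ends, so nothing later overlaps T3 either.
T5 starts after T4 ends, so nothing later overlaps T4 either.
T6 starts after T5 ends.
No pair overlaps.

0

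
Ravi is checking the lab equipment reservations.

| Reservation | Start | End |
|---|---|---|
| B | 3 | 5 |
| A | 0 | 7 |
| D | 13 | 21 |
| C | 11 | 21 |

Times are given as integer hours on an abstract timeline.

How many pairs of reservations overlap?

Two intervals overlap when each starts before the other ends.
Sorted by start: A, B, C, D.
B starts before A ends → A and B overlap.
C starts after A ends, so nothing later overlaps A either.
C starts after B ends, so nothing later overlaps B either.
D starts before C ends → C and D overlap.
Overlapping pairs: A & B, C & D — 2 in total.

2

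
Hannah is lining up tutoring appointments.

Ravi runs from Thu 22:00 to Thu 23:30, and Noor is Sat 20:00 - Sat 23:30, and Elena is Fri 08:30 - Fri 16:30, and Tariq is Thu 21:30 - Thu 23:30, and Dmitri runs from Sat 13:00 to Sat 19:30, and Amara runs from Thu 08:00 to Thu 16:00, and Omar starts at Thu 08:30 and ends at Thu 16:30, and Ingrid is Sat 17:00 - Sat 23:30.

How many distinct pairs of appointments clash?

4

Sorted by start: Amara, Omar, Tariq, Ravi, Elena, Dmitri, Ingrid, Noor.
Omar starts before Amara ends → Amara and Omar overlap.
Tariq starts after Amara ends; Amara is clear from here.
Tariq starts after Omar ends; Omar is clear from here.
Ravi starts before Tariq ends → Tariq and Ravi overlap.
Elena starts after Tariq ends; Tariq is clear from here.
Elena starts after Ravi ends; Ravi is clear from here.
Dmitri starts after Elena ends; Elena is clear from here.
Ingrid starts before Dmitri ends → Dmitri and Ingrid overlap.
Noor starts after Dmitri ends.
Noor starts before Ingrid ends → Ingrid and Noor overlap.
Overlapping pairs: Amara & Omar, Dmitri & Ingrid, Ingrid & Noor, Ravi & Tariq — 4 in total.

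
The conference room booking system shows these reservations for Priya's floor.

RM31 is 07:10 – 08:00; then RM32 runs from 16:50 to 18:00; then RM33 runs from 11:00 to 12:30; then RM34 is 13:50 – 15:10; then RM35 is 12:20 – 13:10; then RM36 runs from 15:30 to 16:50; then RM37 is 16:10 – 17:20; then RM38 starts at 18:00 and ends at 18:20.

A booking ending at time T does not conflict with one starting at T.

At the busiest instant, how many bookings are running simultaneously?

2

Sweep the timeline, counting +1 at each start and −1 at each end (ends before starts at a tie):
07:10 start RM31 → 1
08:00 end RM31 → 0
11:00 start RM33 → 1
12:20 start RM35 → 2
12:30 end RM33 → 1
13:10 end RM35 → 0
13:50 start RM34 → 1
15:10 end RM34 → 0
15:30 start RM36 → 1
16:10 start RM37 → 2
16:50 end RM36 → 1
16:50 start RM32 → 2
17:20 end RM37 → 1
18:00 end RM32 → 0
18:00 start RM38 → 1
18:20 end RM38 → 0
Peak is 2, at 12:20 (RM33, RM35).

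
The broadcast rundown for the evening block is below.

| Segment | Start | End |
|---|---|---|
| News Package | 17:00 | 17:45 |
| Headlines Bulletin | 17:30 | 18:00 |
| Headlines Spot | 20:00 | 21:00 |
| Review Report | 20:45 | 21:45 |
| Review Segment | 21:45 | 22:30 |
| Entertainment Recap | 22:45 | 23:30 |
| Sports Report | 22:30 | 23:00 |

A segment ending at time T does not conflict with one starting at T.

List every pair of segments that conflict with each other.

Entertainment Recap & Sports Report, Headlines Bulletin & News Package, Headlines Spot & Review Report

Sorted by start: News Package, Headlines Bulletin, Headlines Spot, Review Report, Review Segment, Sports Report, Entertainment Recap.
Headlines Bulletin starts before News Package ends → News Package and Headlines Bulletin overlap.
Headlines Spot starts after News Package ends, so nothing later overlaps News Package either.
Headlines Spot starts after Headlines Bulletin ends, so nothing later overlaps Headlines Bulletin either.
Review Report starts before Headlines Spot ends → Headlines Spot and Review Report overlap.
Review Segment starts after Headlines Spot ends, so nothing later overlaps Headlines Spot either.
Review Segment starts exactly when Review Report ends (back-to-back, no overlap), so nothing later overlaps Review Report either.
Sports Report starts exactly when Review Segment ends (back-to-back, no overlap), so nothing later overlaps Review Segment either.
Entertainment Recap starts before Sports Report ends → Sports Report and Entertainment Recap overlap.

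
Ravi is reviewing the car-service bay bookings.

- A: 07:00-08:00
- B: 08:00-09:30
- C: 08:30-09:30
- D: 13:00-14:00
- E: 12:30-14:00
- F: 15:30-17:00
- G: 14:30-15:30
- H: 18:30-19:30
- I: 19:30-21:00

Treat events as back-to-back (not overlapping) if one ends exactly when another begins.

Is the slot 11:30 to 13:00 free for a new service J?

A: ends 08:00 at or before J starts 11:30 → clear.
B: ends 09:30 at or before J starts 11:30 → clear.
C: ends 09:30 at or before J starts 11:30 → clear.
E: starts 12:30 before J ends 13:00, and ends 14:00 after J starts 11:30 → overlap.
D: starts 13:00 at or after J ends 13:00 → clear.
G: starts 14:30 at or after J ends 13:00 → clear.
F: starts 15:30 at or after J ends 13:00 → clear.
H: starts 18:30 at or after J ends 13:00 → clear.
I: starts 19:30 at or after J ends 13:00 → clear.
J overlaps E.

No — it overlaps E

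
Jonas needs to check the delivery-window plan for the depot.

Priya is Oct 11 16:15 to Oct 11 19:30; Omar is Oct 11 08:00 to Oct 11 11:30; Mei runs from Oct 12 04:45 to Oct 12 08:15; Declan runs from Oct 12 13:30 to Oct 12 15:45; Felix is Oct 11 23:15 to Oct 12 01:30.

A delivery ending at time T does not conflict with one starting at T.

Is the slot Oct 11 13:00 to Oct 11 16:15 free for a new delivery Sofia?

Yes — the slot is free

Omar: ends Oct 11 11:30 at or before Sofia starts Oct 11 13:00 → clear.
Priya: starts Oct 11 16:15 at or after Sofia ends Oct 11 16:15 → clear.
Felix: starts Oct 11 23:15 at or after Sofia ends Oct 11 16:15 → clear.
Mei: starts Oct 12 04:45 at or after Sofia ends Oct 11 16:15 → clear.
Declan: starts Oct 12 13:30 at or after Sofia ends Oct 11 16:15 → clear.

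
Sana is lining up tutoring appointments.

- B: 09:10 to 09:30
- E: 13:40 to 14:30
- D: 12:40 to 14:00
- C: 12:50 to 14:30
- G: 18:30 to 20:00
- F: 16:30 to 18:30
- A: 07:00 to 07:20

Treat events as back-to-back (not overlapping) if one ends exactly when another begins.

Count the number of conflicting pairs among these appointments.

Sorted by start: A, B, D, C, E, F, G.
B starts after A ends — done with A.
D starts after B ends — done with B.
C starts before D ends → D and C overlap.
E starts before D ends → D and E overlap.
F starts after D ends — done with D.
E starts before C ends → C and E overlap.
F starts after C ends — done with C.
F starts after E ends — done with E.
G starts exactly when F ends (back-to-back, no overlap).
Overlapping pairs: C & D, C & E, D & E — 3 in total.

3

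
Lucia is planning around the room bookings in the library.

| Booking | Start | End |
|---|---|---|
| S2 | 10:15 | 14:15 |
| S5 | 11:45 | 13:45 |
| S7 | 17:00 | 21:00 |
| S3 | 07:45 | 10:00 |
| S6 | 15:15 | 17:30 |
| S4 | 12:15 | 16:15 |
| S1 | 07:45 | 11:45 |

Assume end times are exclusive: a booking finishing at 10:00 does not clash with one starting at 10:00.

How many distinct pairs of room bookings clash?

7

Sorted by start: S1, S3, S2, S5, S4, S6, S7.
S3 starts before S1 ends → S1 and S3 overlap.
S2 starts before S1 ends → S1 and S2 overlap.
S5 starts exactly when S1 ends (back-to-back, no overlap); S1 is clear from here.
S2 starts after S3 ends; S3 is clear from here.
S5 starts before S2 ends → S2 and S5 overlap.
S4 starts before S2 ends → S2 and S4 overlap.
S6 starts after S2 ends; S2 is clear from here.
S4 starts before S5 ends → S5 and S4 overlap.
S6 starts after S5 ends; S5 is clear from here.
S6 starts before S4 ends → S4 and S6 overlap.
S7 starts after S4 ends.
S7 starts before S6 ends → S6 and S7 overlap.
Overlapping pairs: S1 & S2, S1 & S3, S2 & S4, S2 & S5, S4 & S5, S4 & S6, S6 & S7 — 7 in total.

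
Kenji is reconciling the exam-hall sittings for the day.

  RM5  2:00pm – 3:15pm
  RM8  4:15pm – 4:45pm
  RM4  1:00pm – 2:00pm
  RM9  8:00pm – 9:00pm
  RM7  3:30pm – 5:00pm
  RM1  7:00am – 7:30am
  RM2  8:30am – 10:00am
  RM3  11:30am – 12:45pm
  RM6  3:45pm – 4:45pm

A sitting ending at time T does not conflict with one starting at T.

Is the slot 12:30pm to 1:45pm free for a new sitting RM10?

RM1: ends 7:30am at or before RM10 starts 12:30pm → clear.
RM2: ends 10:00am at or before RM10 starts 12:30pm → clear.
RM3: starts 11:30am before RM10 ends 1:45pm, and ends 12:45pm after RM10 starts 12:30pm → overlap.
RM4: starts 1:00pm before RM10 ends 1:45pm, and ends 2:00pm after RM10 starts 12:30pm → overlap.
RM5: starts 2:00pm at or after RM10 ends 1:45pm → clear.
RM7: starts 3:30pm at or after RM10 ends 1:45pm → clear.
RM6: starts 3:45pm at or after RM10 ends 1:45pm → clear.
RM8: starts 4:15pm at or after RM10 ends 1:45pm → clear.
RM9: starts 8:00pm at or after RM10 ends 1:45pm → clear.
RM10 overlaps RM3, RM4.

No — it overlaps RM3, RM4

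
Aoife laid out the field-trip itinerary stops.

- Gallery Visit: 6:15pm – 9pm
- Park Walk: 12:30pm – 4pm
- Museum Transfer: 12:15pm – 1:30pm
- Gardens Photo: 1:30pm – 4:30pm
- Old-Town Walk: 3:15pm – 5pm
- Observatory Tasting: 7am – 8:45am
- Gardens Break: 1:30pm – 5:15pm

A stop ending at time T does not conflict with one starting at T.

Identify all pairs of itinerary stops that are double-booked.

Gardens Break & Gardens Photo, Gardens Break & Old-Town Walk, Gardens Break & Park Walk, Gardens Photo & Old-Town Walk, Gardens Photo & Park Walk, Museum Transfer & Park Walk, Old-Town Walk & Park Walk

Check each pair: they overlap iff neither finishes before the other starts.
Sorted by start: Observatory Tasting, Museum Transfer, Park Walk, Gardens Break, Gardens Photo, Old-Town Walk, Gallery Visit.
Museum Transfer starts after Observatory Tasting ends, so Observatory Tasting has no further overlaps.
Park Walk starts before Museum Transfer ends → Museum Transfer and Park Walk overlap.
Gardens Break starts exactly when Museum Transfer ends (back-to-back, no overlap), so Museum Transfer has no further overlaps.
Gardens Break starts before Park Walk ends → Park Walk and Gardens Break overlap.
Gardens Photo starts before Park Walk ends → Park Walk and Gardens Photo overlap.
Old-Town Walk starts before Park Walk ends → Park Walk and Old-Town Walk overlap.
Gallery Visit starts after Park Walk ends.
Gardens Photo starts before Gardens Break ends → Gardens Break and Gardens Photo overlap.
Old-Town Walk starts before Gardens Break ends → Gardens Break and Old-Town Walk overlap.
Gallery Visit starts after Gardens Break ends.
Old-Town Walk starts before Gardens Photo ends → Gardens Photo and Old-Town Walk overlap.
Gallery Visit starts after Gardens Photo ends.
Gallery Visit starts after Old-Town Walk ends.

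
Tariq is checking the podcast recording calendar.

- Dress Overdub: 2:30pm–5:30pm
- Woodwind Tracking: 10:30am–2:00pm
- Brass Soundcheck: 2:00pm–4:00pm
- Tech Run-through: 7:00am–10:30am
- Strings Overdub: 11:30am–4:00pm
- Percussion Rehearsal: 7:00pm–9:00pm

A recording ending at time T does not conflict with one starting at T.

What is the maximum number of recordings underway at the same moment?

3

Sweep the timeline, counting +1 at each start and −1 at each end (ends before starts at a tie):
7:00am start Tech Run-through → 1
10:30am end Tech Run-through → 0
10:30am start Woodwind Tracking → 1
11:30am start Strings Overdub → 2
2:00pm end Woodwind Tracking → 1
2:00pm start Brass Soundcheck → 2
2:30pm start Dress Overdub → 3
4:00pm end Brass Soundcheck → 2
4:00pm end Strings Overdub → 1
5:30pm end Dress Overdub → 0
7:00pm start Percussion Rehearsal → 1
9:00pm end Percussion Rehearsal → 0
Peak is 3, at 2:30pm (Brass Soundcheck, Dress Overdub, Strings Overdub).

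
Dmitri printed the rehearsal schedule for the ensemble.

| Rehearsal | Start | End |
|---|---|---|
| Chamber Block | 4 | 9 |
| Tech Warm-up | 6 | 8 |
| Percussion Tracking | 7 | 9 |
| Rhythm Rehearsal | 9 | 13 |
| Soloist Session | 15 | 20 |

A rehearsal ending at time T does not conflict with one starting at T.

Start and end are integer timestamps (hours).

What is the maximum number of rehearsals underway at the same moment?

3

Walk through starts and ends in time order (an end at T is processed before a start at T):
4 start Chamber Block → 1
6 start Tech Warm-up → 2
7 start Percussion Tracking → 3
8 end Tech Warm-up → 2
9 end Chamber Block → 1
9 end Percussion Tracking → 0
9 start Rhythm Rehearsal → 1
13 end Rhythm Rehearsal → 0
15 start Soloist Session → 1
20 end Soloist Session → 0
Peak is 3, at 7 (Chamber Block, Percussion Tracking, Tech Warm-up).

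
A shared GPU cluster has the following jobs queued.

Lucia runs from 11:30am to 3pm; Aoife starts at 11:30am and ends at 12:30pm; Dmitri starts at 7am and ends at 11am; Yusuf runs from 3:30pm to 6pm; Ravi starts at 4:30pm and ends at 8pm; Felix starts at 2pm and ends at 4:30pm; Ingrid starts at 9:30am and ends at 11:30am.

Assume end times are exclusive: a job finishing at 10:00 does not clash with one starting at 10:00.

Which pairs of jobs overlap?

Two intervals overlap when each starts before the other ends.
Sorted by start: Dmitri, Ingrid, Lucia, Aoife, Felix, Yusuf, Ravi.
Ingrid starts before Dmitri ends → Dmitri and Ingrid overlap.
Lucia starts after Dmitri ends, so nothing later overlaps Dmitri either.
Lucia starts exactly when Ingrid ends (back-to-back, no overlap), so nothing later overlaps Ingrid either.
Aoife starts before Lucia ends → Lucia and Aoife overlap.
Felix starts before Lucia ends → Lucia and Felix overlap.
Yusuf starts after Lucia ends, so nothing later overlaps Lucia either.
Felix starts after Aoife ends, so nothing later overlaps Aoife either.
Yusuf starts before Felix ends → Felix and Yusuf overlap.
Ravi starts exactly when Felix ends (back-to-back, no overlap).
Ravi starts before Yusuf ends → Yusuf and Ravi overlap.

Aoife & Lucia, Dmitri & Ingrid, Felix & Lucia, Felix & Yusuf, Ravi & Yusuf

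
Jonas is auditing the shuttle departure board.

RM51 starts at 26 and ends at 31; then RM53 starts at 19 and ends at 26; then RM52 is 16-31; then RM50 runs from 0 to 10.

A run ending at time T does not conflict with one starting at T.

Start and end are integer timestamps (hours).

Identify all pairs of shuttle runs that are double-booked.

RM51 & RM52, RM52 & RM53

Two intervals overlap when each starts before the other ends.
Sorted by start: RM50, RM52, RM53, RM51.
RM52 starts after RM50 ends, so nothing later overlaps RM50 either.
RM53 starts before RM52 ends → RM52 and RM53 overlap.
RM51 starts before RM52 ends → RM52 and RM51 overlap.
RM51 starts exactly when RM53 ends (back-to-back, no overlap).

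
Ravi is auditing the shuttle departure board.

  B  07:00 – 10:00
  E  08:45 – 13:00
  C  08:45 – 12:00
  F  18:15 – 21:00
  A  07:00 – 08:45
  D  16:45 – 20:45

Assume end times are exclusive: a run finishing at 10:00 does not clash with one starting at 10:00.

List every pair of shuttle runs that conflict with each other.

A & B, B & C, B & E, C & E, D & F

Sorted by start: A, B, C, E, D, F.
B starts before A ends → A and B overlap.
C starts exactly when A ends (back-to-back, no overlap), so A has no further overlaps.
C starts before B ends → B and C overlap.
E starts before B ends → B and E overlap.
D starts after B ends, so B has no further overlaps.
E starts before C ends → C and E overlap.
D starts after C ends, so C has no further overlaps.
D starts after E ends, so E has no further overlaps.
F starts before D ends → D and F overlap.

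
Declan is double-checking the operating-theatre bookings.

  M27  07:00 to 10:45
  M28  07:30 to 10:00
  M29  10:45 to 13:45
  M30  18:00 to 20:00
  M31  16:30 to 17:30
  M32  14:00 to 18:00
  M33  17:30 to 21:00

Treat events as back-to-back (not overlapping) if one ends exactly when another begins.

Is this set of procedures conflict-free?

No

Sorted by start: M27, M28, M29, M32, M31, M33, M30.
M28 starts before M27 ends → M27 and M28 overlap.
That's a conflict, so the schedule is not conflict-free.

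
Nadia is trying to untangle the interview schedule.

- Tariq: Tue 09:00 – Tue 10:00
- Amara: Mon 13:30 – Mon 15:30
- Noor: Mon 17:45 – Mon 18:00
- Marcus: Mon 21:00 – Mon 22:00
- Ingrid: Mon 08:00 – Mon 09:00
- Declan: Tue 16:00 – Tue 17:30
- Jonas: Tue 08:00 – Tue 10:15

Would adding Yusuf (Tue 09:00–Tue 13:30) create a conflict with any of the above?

Yes — it overlaps Jonas, Tariq

Ingrid: ends Mon 09:00 at or before Yusuf starts Tue 09:00 → clear.
Amara: ends Mon 15:30 at or before Yusuf starts Tue 09:00 → clear.
Noor: ends Mon 18:00 at or before Yusuf starts Tue 09:00 → clear.
Marcus: ends Mon 22:00 at or before Yusuf starts Tue 09:00 → clear.
Jonas: starts Tue 08:00 before Yusuf ends Tue 13:30, and ends Tue 10:15 after Yusuf starts Tue 09:00 → overlap.
Tariq: starts Tue 09:00 before Yusuf ends Tue 13:30, and ends Tue 10:00 after Yusuf starts Tue 09:00 → overlap.
Declan: starts Tue 16:00 at or after Yusuf ends Tue 13:30 → clear.
Yusuf overlaps Jonas, Tariq.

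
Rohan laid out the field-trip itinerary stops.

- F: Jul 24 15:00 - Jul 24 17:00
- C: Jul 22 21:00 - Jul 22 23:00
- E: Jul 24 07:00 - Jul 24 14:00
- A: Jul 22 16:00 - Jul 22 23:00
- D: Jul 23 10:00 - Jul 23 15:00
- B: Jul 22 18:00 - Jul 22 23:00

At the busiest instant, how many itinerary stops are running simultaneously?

Walk through starts and ends in time order (an end at T is processed before a start at T):
Jul 22 16:00 start A → 1
Jul 22 18:00 start B → 2
Jul 22 21:00 start C → 3
Jul 22 23:00 end A → 2
Jul 22 23:00 end B → 1
Jul 22 23:00 end C → 0
Jul 23 10:00 start D → 1
Jul 23 15:00 end D → 0
Jul 24 07:00 start E → 1
Jul 24 14:00 end E → 0
Jul 24 15:00 start F → 1
Jul 24 17:00 end F → 0
Peak is 3, at Jul 22 21:00 (A, B, C).

3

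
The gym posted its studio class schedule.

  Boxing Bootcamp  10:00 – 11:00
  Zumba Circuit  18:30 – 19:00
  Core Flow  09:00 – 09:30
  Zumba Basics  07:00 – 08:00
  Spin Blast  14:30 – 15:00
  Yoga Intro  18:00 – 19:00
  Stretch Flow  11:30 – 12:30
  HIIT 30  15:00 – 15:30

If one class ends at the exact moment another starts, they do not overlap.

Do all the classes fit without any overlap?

Sorted by start: Zumba Basics, Core Flow, Boxing Bootcamp, Stretch Flow, Spin Blast, HIIT 30, Yoga Intro, Zumba Circuit.
Core Flow starts after Zumba Basics ends, so nothing later overlaps Zumba Basics either.
Boxing Bootcamp starts after Core Flow ends, so nothing later overlaps Core Flow either.
Stretch Flow starts after Boxing Bootcamp ends, so nothing later overlaps Boxing Bootcamp either.
Spin Blast starts after Stretch Flow ends, so nothing later overlaps Stretch Flow either.
HIIT 30 starts exactly when Spin Blast ends (back-to-back, no overlap), so nothing later overlaps Spin Blast either.
Yoga Intro starts after HIIT 30 ends, so nothing later overlaps HIIT 30 either.
Zumba Circuit starts before Yoga Intro ends → Yoga Intro and Zumba Circuit overlap.
That's a conflict, so the schedule is not conflict-free.

No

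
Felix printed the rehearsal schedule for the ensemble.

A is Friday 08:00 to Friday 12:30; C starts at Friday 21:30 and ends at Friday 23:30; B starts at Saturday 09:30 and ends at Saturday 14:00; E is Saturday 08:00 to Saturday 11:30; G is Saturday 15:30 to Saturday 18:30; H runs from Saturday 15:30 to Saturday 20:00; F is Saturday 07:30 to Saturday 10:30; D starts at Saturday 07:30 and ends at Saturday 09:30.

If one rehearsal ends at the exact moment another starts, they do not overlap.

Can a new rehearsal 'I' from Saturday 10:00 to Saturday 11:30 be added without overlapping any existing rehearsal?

A: ends Friday 12:30 at or before I starts Saturday 10:00 → clear.
C: ends Friday 23:30 at or before I starts Saturday 10:00 → clear.
D: ends Saturday 09:30 at or before I starts Saturday 10:00 → clear.
F: starts Saturday 07:30 before I ends Saturday 11:30, and ends Saturday 10:30 after I starts Saturday 10:00 → overlap.
E: starts Saturday 08:00 before I ends Saturday 11:30, and ends Saturday 11:30 after I starts Saturday 10:00 → overlap.
B: starts Saturday 09:30 before I ends Saturday 11:30, and ends Saturday 14:00 after I starts Saturday 10:00 → overlap.
G: starts Saturday 15:30 at or after I ends Saturday 11:30 → clear.
H: starts Saturday 15:30 at or after I ends Saturday 11:30 → clear.
I overlaps B, E, F.

No — it overlaps B, E, F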